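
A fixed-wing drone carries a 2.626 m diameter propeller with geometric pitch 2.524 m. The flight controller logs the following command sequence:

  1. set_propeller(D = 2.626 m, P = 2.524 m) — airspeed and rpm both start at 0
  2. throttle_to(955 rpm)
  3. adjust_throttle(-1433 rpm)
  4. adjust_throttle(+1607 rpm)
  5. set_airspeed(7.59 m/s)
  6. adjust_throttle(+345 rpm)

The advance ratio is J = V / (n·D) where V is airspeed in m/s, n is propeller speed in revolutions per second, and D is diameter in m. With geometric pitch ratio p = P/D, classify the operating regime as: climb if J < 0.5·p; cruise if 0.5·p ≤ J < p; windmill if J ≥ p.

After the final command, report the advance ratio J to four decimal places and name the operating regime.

J = 0.1177, regime = climb

set_propeller: D = 2.626 m, P = 2.524 m (p = P/D = 0.961158); state ← (V=0, rpm=0)
throttle_to(955): rpm ← 955
adjust_throttle(-1433): rpm ← 955 -1433 = -478
adjust_throttle(+1607): rpm ← -478 +1607 = 1129
set_airspeed(7.59): V ← 7.59 m/s
adjust_throttle(+345): rpm ← 1129 +345 = 1474
final state: V = 7.59 m/s, rpm = 1474 → n = rpm/60 = 24.566667 rev/s
J = V / (n·D) = 7.59 / (24.566667 × 2.626) = 0.117652
regime bands: climb J<0.4806 | cruise [0.4806, 0.9612) | windmill J≥0.9612
J = 0.1177 → climb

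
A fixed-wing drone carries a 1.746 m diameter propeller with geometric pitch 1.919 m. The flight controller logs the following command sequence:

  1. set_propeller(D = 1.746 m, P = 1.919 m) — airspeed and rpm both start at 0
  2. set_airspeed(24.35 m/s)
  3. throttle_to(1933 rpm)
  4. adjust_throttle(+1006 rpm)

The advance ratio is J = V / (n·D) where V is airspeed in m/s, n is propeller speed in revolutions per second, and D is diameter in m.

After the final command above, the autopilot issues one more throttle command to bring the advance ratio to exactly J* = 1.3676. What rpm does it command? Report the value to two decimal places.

set_propeller: D = 1.746 m, P = 1.919 m (p = P/D = 1.099084); state ← (V=0, rpm=0)
set_airspeed(24.35): V ← 24.35 m/s
throttle_to(1933): rpm ← 1933
adjust_throttle(+1006): rpm ← 1933 +1006 = 2939
final state: V = 24.35 m/s, rpm = 2939 → n = rpm/60 = 48.983333 rev/s
target J* = 1.3676; solve J* = V/(n·D) for n: n = V/(J*·D) = 24.35/(1.3676 × 1.746) = 10.197545 rev/s
rpm = 60·n = 611.852705

rpm = 611.85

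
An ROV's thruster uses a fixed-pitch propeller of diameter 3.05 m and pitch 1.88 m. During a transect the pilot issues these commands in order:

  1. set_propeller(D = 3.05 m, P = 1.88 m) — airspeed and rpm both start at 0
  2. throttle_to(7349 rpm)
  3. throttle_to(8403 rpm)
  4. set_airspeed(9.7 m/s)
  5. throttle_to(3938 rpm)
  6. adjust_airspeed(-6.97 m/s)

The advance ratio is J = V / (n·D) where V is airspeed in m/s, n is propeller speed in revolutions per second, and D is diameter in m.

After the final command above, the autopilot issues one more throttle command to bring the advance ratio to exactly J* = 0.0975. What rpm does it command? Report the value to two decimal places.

rpm = 550.82

set_propeller: D = 3.05 m, P = 1.88 m (p = P/D = 0.616393); state ← (V=0, rpm=0)
throttle_to(7349): rpm ← 7349
throttle_to(8403): rpm ← 8403
set_airspeed(9.7): V ← 9.7 m/s
throttle_to(3938): rpm ← 3938
adjust_airspeed(-6.97): V ← 9.7 -6.97 = 2.73 m/s
final state: V = 2.73 m/s, rpm = 3938 → n = rpm/60 = 65.633333 rev/s
target J* = 0.0975; solve J* = V/(n·D) for n: n = V/(J*·D) = 2.73/(0.0975 × 3.05) = 9.180328 rev/s
rpm = 60·n = 550.819672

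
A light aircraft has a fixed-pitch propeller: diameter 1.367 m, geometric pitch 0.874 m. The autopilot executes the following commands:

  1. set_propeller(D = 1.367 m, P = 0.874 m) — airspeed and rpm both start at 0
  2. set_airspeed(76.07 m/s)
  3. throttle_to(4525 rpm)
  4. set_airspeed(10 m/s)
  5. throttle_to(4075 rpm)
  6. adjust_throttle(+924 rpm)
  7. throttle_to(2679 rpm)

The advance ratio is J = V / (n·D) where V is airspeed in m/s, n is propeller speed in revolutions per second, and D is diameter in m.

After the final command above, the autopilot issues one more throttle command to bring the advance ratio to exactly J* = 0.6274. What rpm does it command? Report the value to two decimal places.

set_propeller: D = 1.367 m, P = 0.874 m (p = P/D = 0.639356); state ← (V=0, rpm=0)
set_airspeed(76.07): V ← 76.07 m/s
throttle_to(4525): rpm ← 4525
set_airspeed(10): V ← 10 m/s
throttle_to(4075): rpm ← 4075
adjust_throttle(+924): rpm ← 4075 +924 = 4999
throttle_to(2679): rpm ← 2679
final state: V = 10 m/s, rpm = 2679 → n = rpm/60 = 44.650000 rev/s
target J* = 0.6274; solve J* = V/(n·D) for n: n = V/(J*·D) = 10/(0.6274 × 1.367) = 11.659689 rev/s
rpm = 60·n = 699.581347

rpm = 699.58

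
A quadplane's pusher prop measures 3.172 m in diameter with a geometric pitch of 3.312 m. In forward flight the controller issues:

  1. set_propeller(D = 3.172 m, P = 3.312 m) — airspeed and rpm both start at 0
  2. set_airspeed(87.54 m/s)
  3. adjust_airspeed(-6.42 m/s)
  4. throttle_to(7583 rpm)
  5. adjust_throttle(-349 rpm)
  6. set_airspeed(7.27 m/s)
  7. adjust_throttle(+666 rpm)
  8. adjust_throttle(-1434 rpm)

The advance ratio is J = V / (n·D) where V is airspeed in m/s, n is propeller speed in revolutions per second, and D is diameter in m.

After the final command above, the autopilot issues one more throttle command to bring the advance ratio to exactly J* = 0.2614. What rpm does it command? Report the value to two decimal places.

set_propeller: D = 3.172 m, P = 3.312 m (p = P/D = 1.044136); state ← (V=0, rpm=0)
set_airspeed(87.54): V ← 87.54 m/s
adjust_airspeed(-6.42): V ← 87.54 -6.42 = 81.12 m/s
throttle_to(7583): rpm ← 7583
adjust_throttle(-349): rpm ← 7583 -349 = 7234
set_airspeed(7.27): V ← 7.27 m/s
adjust_throttle(+666): rpm ← 7234 +666 = 7900
adjust_throttle(-1434): rpm ← 7900 -1434 = 6466
final state: V = 7.27 m/s, rpm = 6466 → n = rpm/60 = 107.766667 rev/s
target J* = 0.2614; solve J* = V/(n·D) for n: n = V/(J*·D) = 7.27/(0.2614 × 3.172) = 8.767901 rev/s
rpm = 60·n = 526.074074

rpm = 526.07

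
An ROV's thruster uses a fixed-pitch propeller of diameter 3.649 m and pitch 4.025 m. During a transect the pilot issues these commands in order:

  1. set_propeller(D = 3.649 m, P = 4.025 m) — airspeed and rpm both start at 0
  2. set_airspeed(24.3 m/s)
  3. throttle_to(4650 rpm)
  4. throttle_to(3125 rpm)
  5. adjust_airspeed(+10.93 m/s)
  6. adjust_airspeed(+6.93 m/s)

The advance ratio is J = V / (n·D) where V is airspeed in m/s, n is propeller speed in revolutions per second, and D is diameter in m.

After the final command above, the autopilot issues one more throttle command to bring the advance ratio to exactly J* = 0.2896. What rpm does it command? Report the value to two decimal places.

rpm = 2393.75

set_propeller: D = 3.649 m, P = 4.025 m (p = P/D = 1.103042); state ← (V=0, rpm=0)
set_airspeed(24.3): V ← 24.3 m/s
throttle_to(4650): rpm ← 4650
throttle_to(3125): rpm ← 3125
adjust_airspeed(+10.93): V ← 24.3 +10.93 = 35.23 m/s
adjust_airspeed(+6.93): V ← 35.23 +6.93 = 42.16 m/s
final state: V = 42.16 m/s, rpm = 3125 → n = rpm/60 = 52.083333 rev/s
target J* = 0.2896; solve J* = V/(n·D) for n: n = V/(J*·D) = 42.16/(0.2896 × 3.649) = 39.895892 rev/s
rpm = 60·n = 2393.753530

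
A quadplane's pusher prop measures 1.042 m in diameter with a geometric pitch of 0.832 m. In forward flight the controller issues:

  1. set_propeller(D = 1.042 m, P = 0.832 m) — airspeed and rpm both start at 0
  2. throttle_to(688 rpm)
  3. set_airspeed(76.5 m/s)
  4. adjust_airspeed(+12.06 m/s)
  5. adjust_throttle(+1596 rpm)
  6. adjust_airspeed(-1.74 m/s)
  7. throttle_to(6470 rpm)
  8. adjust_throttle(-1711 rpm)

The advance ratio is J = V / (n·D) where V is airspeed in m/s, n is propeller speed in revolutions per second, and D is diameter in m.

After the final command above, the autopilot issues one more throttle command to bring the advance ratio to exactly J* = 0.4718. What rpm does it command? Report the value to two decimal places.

rpm = 10596.08

set_propeller: D = 1.042 m, P = 0.832 m (p = P/D = 0.798464); state ← (V=0, rpm=0)
throttle_to(688): rpm ← 688
set_airspeed(76.5): V ← 76.5 m/s
adjust_airspeed(+12.06): V ← 76.5 +12.06 = 88.56 m/s
adjust_throttle(+1596): rpm ← 688 +1596 = 2284
adjust_airspeed(-1.74): V ← 88.56 -1.74 = 86.82 m/s
throttle_to(6470): rpm ← 6470
adjust_throttle(-1711): rpm ← 6470 -1711 = 4759
final state: V = 86.82 m/s, rpm = 4759 → n = rpm/60 = 79.316667 rev/s
target J* = 0.4718; solve J* = V/(n·D) for n: n = V/(J*·D) = 86.82/(0.4718 × 1.042) = 176.601393 rev/s
rpm = 60·n = 10596.083607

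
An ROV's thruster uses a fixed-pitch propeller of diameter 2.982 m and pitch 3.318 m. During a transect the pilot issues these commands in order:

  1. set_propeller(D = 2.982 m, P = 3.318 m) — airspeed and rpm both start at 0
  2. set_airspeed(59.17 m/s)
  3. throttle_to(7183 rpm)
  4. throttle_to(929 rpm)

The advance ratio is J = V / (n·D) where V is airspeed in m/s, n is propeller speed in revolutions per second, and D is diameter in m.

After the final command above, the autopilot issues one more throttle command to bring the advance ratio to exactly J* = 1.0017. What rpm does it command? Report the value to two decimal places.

rpm = 1188.52

set_propeller: D = 2.982 m, P = 3.318 m (p = P/D = 1.112676); state ← (V=0, rpm=0)
set_airspeed(59.17): V ← 59.17 m/s
throttle_to(7183): rpm ← 7183
throttle_to(929): rpm ← 929
final state: V = 59.17 m/s, rpm = 929 → n = rpm/60 = 15.483333 rev/s
target J* = 1.0017; solve J* = V/(n·D) for n: n = V/(J*·D) = 59.17/(1.0017 × 2.982) = 19.808713 rev/s
rpm = 60·n = 1188.522771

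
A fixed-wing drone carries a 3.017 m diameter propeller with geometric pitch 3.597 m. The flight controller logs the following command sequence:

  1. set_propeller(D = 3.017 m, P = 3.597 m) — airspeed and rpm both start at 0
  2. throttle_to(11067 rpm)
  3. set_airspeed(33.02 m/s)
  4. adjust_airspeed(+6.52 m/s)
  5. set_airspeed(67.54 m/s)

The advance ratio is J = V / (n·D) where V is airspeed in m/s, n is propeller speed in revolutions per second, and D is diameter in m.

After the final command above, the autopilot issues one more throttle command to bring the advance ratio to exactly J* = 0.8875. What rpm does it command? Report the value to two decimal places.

rpm = 1513.45

set_propeller: D = 3.017 m, P = 3.597 m (p = P/D = 1.192244); state ← (V=0, rpm=0)
throttle_to(11067): rpm ← 11067
set_airspeed(33.02): V ← 33.02 m/s
adjust_airspeed(+6.52): V ← 33.02 +6.52 = 39.54 m/s
set_airspeed(67.54): V ← 67.54 m/s
final state: V = 67.54 m/s, rpm = 11067 → n = rpm/60 = 184.450000 rev/s
target J* = 0.8875; solve J* = V/(n·D) for n: n = V/(J*·D) = 67.54/(0.8875 × 3.017) = 25.224199 rev/s
rpm = 60·n = 1513.451941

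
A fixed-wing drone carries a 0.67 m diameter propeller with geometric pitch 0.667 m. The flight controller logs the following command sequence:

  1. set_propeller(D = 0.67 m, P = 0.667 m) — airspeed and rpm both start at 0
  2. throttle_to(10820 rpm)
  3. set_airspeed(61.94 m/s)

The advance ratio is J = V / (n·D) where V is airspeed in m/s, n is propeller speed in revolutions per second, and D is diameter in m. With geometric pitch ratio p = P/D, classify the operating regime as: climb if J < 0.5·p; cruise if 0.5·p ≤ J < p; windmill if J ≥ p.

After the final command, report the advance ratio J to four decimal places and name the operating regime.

J = 0.5126, regime = cruise

set_propeller: D = 0.67 m, P = 0.667 m (p = P/D = 0.995522); state ← (V=0, rpm=0)
throttle_to(10820): rpm ← 10820
set_airspeed(61.94): V ← 61.94 m/s
final state: V = 61.94 m/s, rpm = 10820 → n = rpm/60 = 180.333333 rev/s
J = V / (n·D) = 61.94 / (180.333333 × 0.67) = 0.512649
regime bands: climb J<0.4978 | cruise [0.4978, 0.9955) | windmill J≥0.9955
J = 0.5126 → cruise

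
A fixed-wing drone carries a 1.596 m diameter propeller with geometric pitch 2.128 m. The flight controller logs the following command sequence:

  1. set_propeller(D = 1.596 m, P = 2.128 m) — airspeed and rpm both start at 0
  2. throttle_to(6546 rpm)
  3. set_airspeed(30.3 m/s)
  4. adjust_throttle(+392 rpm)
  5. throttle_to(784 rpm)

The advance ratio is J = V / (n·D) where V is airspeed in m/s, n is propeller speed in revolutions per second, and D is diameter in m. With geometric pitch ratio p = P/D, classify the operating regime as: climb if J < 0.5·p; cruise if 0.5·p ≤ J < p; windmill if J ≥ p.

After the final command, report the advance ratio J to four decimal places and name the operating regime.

J = 1.4529, regime = windmill

set_propeller: D = 1.596 m, P = 2.128 m (p = P/D = 1.333333); state ← (V=0, rpm=0)
throttle_to(6546): rpm ← 6546
set_airspeed(30.3): V ← 30.3 m/s
adjust_throttle(+392): rpm ← 6546 +392 = 6938
throttle_to(784): rpm ← 784
final state: V = 30.3 m/s, rpm = 784 → n = rpm/60 = 13.066667 rev/s
J = V / (n·D) = 30.3 / (13.066667 × 1.596) = 1.452931
regime bands: climb J<0.6667 | cruise [0.6667, 1.3333) | windmill J≥1.3333
J = 1.4529 → windmill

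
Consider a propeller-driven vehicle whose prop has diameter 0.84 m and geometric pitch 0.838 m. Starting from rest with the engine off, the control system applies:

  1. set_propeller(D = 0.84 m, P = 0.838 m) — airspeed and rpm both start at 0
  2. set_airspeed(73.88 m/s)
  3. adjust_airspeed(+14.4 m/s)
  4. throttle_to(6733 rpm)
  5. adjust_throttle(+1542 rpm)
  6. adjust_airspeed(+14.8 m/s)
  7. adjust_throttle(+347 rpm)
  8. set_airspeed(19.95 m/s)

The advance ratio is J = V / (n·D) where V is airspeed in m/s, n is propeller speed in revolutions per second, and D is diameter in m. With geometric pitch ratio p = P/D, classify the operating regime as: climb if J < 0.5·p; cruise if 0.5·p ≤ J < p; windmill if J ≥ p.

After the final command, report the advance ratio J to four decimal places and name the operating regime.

set_propeller: D = 0.84 m, P = 0.838 m (p = P/D = 0.997619); state ← (V=0, rpm=0)
set_airspeed(73.88): V ← 73.88 m/s
adjust_airspeed(+14.4): V ← 73.88 +14.4 = 88.28 m/s
throttle_to(6733): rpm ← 6733
adjust_throttle(+1542): rpm ← 6733 +1542 = 8275
adjust_airspeed(+14.8): V ← 88.28 +14.8 = 103.08 m/s
adjust_throttle(+347): rpm ← 8275 +347 = 8622
set_airspeed(19.95): V ← 19.95 m/s
final state: V = 19.95 m/s, rpm = 8622 → n = rpm/60 = 143.700000 rev/s
J = V / (n·D) = 19.95 / (143.700000 × 0.84) = 0.165275
regime bands: climb J<0.4988 | cruise [0.4988, 0.9976) | windmill J≥0.9976
J = 0.1653 → climb

J = 0.1653, regime = climb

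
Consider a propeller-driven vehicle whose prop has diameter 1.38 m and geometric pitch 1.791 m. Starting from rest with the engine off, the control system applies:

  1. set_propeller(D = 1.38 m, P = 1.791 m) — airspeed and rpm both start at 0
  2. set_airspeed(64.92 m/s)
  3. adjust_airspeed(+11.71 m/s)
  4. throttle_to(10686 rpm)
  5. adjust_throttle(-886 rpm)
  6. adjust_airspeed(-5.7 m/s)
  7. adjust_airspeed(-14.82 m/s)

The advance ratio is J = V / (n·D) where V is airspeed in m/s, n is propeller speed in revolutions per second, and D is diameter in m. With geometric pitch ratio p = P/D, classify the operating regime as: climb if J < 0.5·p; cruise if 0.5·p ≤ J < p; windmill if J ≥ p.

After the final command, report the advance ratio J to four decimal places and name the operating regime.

J = 0.2489, regime = climb

set_propeller: D = 1.38 m, P = 1.791 m (p = P/D = 1.297826); state ← (V=0, rpm=0)
set_airspeed(64.92): V ← 64.92 m/s
adjust_airspeed(+11.71): V ← 64.92 +11.71 = 76.63 m/s
throttle_to(10686): rpm ← 10686
adjust_throttle(-886): rpm ← 10686 -886 = 9800
adjust_airspeed(-5.7): V ← 76.63 -5.7 = 70.93 m/s
adjust_airspeed(-14.82): V ← 70.93 -14.82 = 56.11 m/s
final state: V = 56.11 m/s, rpm = 9800 → n = rpm/60 = 163.333333 rev/s
J = V / (n·D) = 56.11 / (163.333333 × 1.38) = 0.248935
regime bands: climb J<0.6489 | cruise [0.6489, 1.2978) | windmill J≥1.2978
J = 0.2489 → climb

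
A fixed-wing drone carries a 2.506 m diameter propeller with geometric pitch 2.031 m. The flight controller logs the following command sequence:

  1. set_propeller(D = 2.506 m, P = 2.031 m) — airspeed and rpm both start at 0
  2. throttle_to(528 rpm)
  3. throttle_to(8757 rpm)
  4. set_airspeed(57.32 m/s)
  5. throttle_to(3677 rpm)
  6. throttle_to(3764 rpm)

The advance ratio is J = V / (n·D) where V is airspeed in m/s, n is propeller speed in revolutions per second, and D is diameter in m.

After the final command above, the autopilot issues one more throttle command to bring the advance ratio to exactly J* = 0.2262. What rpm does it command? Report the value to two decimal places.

rpm = 6067.14

set_propeller: D = 2.506 m, P = 2.031 m (p = P/D = 0.810455); state ← (V=0, rpm=0)
throttle_to(528): rpm ← 528
throttle_to(8757): rpm ← 8757
set_airspeed(57.32): V ← 57.32 m/s
throttle_to(3677): rpm ← 3677
throttle_to(3764): rpm ← 3764
final state: V = 57.32 m/s, rpm = 3764 → n = rpm/60 = 62.733333 rev/s
target J* = 0.2262; solve J* = V/(n·D) for n: n = V/(J*·D) = 57.32/(0.2262 × 2.506) = 101.118941 rev/s
rpm = 60·n = 6067.136485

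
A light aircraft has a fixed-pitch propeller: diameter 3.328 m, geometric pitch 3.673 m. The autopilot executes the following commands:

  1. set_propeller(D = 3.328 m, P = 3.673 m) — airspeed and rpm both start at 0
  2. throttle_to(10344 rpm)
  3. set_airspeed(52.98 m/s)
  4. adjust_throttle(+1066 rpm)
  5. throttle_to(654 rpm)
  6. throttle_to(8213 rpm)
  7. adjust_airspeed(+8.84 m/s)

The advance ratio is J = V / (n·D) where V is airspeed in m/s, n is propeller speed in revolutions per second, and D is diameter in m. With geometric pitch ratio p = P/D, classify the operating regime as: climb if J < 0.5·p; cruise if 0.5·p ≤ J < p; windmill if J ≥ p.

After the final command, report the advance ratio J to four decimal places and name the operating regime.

set_propeller: D = 3.328 m, P = 3.673 m (p = P/D = 1.103666); state ← (V=0, rpm=0)
throttle_to(10344): rpm ← 10344
set_airspeed(52.98): V ← 52.98 m/s
adjust_throttle(+1066): rpm ← 10344 +1066 = 11410
throttle_to(654): rpm ← 654
throttle_to(8213): rpm ← 8213
adjust_airspeed(+8.84): V ← 52.98 +8.84 = 61.82 m/s
final state: V = 61.82 m/s, rpm = 8213 → n = rpm/60 = 136.883333 rev/s
J = V / (n·D) = 61.82 / (136.883333 × 3.328) = 0.135705
regime bands: climb J<0.5518 | cruise [0.5518, 1.1037) | windmill J≥1.1037
J = 0.1357 → climb

J = 0.1357, regime = climb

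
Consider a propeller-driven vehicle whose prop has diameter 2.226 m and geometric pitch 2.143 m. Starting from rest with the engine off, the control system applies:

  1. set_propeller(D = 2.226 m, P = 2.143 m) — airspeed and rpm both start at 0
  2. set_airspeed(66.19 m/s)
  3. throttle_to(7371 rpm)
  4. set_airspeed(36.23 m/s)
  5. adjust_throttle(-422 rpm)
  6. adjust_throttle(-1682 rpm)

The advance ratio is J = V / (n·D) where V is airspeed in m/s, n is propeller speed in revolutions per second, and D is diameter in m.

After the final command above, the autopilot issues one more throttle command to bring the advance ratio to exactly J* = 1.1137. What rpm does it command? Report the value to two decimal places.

set_propeller: D = 2.226 m, P = 2.143 m (p = P/D = 0.962713); state ← (V=0, rpm=0)
set_airspeed(66.19): V ← 66.19 m/s
throttle_to(7371): rpm ← 7371
set_airspeed(36.23): V ← 36.23 m/s
adjust_throttle(-422): rpm ← 7371 -422 = 6949
adjust_throttle(-1682): rpm ← 6949 -1682 = 5267
final state: V = 36.23 m/s, rpm = 5267 → n = rpm/60 = 87.783333 rev/s
target J* = 1.1137; solve J* = V/(n·D) for n: n = V/(J*·D) = 36.23/(1.1137 × 2.226) = 14.614197 rev/s
rpm = 60·n = 876.851814

rpm = 876.85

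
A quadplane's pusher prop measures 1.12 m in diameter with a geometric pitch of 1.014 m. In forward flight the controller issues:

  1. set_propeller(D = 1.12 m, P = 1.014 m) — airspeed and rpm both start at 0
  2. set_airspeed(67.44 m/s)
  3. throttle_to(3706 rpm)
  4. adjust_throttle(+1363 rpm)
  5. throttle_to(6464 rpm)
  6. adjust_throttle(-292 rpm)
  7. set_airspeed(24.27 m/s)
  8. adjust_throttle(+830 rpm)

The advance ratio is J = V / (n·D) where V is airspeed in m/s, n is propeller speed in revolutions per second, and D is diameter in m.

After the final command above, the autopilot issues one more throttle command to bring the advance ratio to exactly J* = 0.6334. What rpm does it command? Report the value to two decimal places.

rpm = 2052.70

set_propeller: D = 1.12 m, P = 1.014 m (p = P/D = 0.905357); state ← (V=0, rpm=0)
set_airspeed(67.44): V ← 67.44 m/s
throttle_to(3706): rpm ← 3706
adjust_throttle(+1363): rpm ← 3706 +1363 = 5069
throttle_to(6464): rpm ← 6464
adjust_throttle(-292): rpm ← 6464 -292 = 6172
set_airspeed(24.27): V ← 24.27 m/s
adjust_throttle(+830): rpm ← 6172 +830 = 7002
final state: V = 24.27 m/s, rpm = 7002 → n = rpm/60 = 116.700000 rev/s
target J* = 0.6334; solve J* = V/(n·D) for n: n = V/(J*·D) = 24.27/(0.6334 × 1.12) = 34.211624 rev/s
rpm = 60·n = 2052.697460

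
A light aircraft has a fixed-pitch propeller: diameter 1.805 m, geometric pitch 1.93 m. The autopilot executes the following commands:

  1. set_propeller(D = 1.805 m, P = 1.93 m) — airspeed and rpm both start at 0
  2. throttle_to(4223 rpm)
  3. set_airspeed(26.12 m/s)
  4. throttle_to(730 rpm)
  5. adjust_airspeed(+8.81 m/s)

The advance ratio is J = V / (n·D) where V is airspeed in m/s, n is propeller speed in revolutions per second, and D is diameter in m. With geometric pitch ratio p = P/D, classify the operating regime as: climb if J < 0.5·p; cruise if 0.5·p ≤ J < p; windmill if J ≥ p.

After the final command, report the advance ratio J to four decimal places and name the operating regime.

set_propeller: D = 1.805 m, P = 1.93 m (p = P/D = 1.069252); state ← (V=0, rpm=0)
throttle_to(4223): rpm ← 4223
set_airspeed(26.12): V ← 26.12 m/s
throttle_to(730): rpm ← 730
adjust_airspeed(+8.81): V ← 26.12 +8.81 = 34.93 m/s
final state: V = 34.93 m/s, rpm = 730 → n = rpm/60 = 12.166667 rev/s
J = V / (n·D) = 34.93 / (12.166667 × 1.805) = 1.590559
regime bands: climb J<0.5346 | cruise [0.5346, 1.0693) | windmill J≥1.0693
J = 1.5906 → windmill

J = 1.5906, regime = windmill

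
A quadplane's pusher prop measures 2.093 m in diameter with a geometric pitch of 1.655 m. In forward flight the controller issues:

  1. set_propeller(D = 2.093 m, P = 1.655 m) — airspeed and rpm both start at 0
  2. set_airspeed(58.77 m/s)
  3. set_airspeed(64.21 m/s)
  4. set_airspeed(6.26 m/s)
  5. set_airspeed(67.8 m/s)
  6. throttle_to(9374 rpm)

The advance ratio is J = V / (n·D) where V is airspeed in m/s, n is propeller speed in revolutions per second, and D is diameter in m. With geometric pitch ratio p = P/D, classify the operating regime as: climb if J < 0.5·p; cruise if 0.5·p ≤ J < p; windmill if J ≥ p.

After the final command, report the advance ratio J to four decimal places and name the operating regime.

set_propeller: D = 2.093 m, P = 1.655 m (p = P/D = 0.790731); state ← (V=0, rpm=0)
set_airspeed(58.77): V ← 58.77 m/s
set_airspeed(64.21): V ← 64.21 m/s
set_airspeed(6.26): V ← 6.26 m/s
set_airspeed(67.8): V ← 67.8 m/s
throttle_to(9374): rpm ← 9374
final state: V = 67.8 m/s, rpm = 9374 → n = rpm/60 = 156.233333 rev/s
J = V / (n·D) = 67.8 / (156.233333 × 2.093) = 0.207342
regime bands: climb J<0.3954 | cruise [0.3954, 0.7907) | windmill J≥0.7907
J = 0.2073 → climb

J = 0.2073, regime = climb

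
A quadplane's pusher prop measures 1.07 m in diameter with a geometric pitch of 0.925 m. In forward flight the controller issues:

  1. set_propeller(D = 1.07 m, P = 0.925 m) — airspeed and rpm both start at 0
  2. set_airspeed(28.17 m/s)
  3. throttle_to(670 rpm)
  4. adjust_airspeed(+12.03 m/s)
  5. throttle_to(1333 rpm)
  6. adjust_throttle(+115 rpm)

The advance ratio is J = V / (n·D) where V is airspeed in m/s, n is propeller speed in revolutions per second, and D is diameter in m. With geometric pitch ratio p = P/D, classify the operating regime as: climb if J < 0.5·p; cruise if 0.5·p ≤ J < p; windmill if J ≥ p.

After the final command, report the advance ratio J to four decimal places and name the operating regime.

set_propeller: D = 1.07 m, P = 0.925 m (p = P/D = 0.864486); state ← (V=0, rpm=0)
set_airspeed(28.17): V ← 28.17 m/s
throttle_to(670): rpm ← 670
adjust_airspeed(+12.03): V ← 28.17 +12.03 = 40.2 m/s
throttle_to(1333): rpm ← 1333
adjust_throttle(+115): rpm ← 1333 +115 = 1448
final state: V = 40.2 m/s, rpm = 1448 → n = rpm/60 = 24.133333 rev/s
J = V / (n·D) = 40.2 / (24.133333 × 1.07) = 1.556772
regime bands: climb J<0.4322 | cruise [0.4322, 0.8645) | windmill J≥0.8645
J = 1.5568 → windmill

J = 1.5568, regime = windmill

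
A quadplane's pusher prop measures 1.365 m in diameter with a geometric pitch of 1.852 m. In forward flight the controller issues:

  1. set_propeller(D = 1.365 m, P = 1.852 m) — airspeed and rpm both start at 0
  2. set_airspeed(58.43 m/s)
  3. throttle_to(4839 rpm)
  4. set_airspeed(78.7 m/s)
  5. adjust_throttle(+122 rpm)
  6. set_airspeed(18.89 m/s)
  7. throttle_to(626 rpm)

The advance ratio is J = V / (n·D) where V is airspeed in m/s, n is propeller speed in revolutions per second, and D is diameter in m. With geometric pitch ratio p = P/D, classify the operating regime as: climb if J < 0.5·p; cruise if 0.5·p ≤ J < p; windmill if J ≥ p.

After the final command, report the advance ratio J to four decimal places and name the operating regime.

set_propeller: D = 1.365 m, P = 1.852 m (p = P/D = 1.356777); state ← (V=0, rpm=0)
set_airspeed(58.43): V ← 58.43 m/s
throttle_to(4839): rpm ← 4839
set_airspeed(78.7): V ← 78.7 m/s
adjust_throttle(+122): rpm ← 4839 +122 = 4961
set_airspeed(18.89): V ← 18.89 m/s
throttle_to(626): rpm ← 626
final state: V = 18.89 m/s, rpm = 626 → n = rpm/60 = 10.433333 rev/s
J = V / (n·D) = 18.89 / (10.433333 × 1.365) = 1.326405
regime bands: climb J<0.6784 | cruise [0.6784, 1.3568) | windmill J≥1.3568
J = 1.3264 → cruise

J = 1.3264, regime = cruise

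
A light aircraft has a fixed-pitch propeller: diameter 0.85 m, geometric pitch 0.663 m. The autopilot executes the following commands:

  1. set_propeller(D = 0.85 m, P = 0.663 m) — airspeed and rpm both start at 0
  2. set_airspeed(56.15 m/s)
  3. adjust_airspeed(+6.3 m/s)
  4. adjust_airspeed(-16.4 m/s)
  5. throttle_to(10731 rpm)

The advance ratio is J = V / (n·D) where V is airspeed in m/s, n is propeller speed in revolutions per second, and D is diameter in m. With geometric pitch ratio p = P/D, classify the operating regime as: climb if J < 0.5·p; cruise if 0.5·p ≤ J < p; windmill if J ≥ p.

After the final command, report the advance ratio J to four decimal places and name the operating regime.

set_propeller: D = 0.85 m, P = 0.663 m (p = P/D = 0.780000); state ← (V=0, rpm=0)
set_airspeed(56.15): V ← 56.15 m/s
adjust_airspeed(+6.3): V ← 56.15 +6.3 = 62.45 m/s
adjust_airspeed(-16.4): V ← 62.45 -16.4 = 46.05 m/s
throttle_to(10731): rpm ← 10731
final state: V = 46.05 m/s, rpm = 10731 → n = rpm/60 = 178.850000 rev/s
J = V / (n·D) = 46.05 / (178.850000 × 0.85) = 0.302916
regime bands: climb J<0.3900 | cruise [0.3900, 0.7800) | windmill J≥0.7800
J = 0.3029 → climb

J = 0.3029, regime = climb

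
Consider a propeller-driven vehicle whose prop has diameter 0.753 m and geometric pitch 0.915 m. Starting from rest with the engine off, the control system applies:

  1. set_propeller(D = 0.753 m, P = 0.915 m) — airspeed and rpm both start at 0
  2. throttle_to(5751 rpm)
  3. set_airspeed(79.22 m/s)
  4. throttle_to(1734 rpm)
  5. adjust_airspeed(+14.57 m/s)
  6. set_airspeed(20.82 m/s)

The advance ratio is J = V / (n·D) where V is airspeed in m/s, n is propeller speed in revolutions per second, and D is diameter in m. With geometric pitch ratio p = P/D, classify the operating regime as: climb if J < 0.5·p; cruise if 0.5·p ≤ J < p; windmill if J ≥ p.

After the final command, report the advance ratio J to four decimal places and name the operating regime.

J = 0.9567, regime = cruise

set_propeller: D = 0.753 m, P = 0.915 m (p = P/D = 1.215139); state ← (V=0, rpm=0)
throttle_to(5751): rpm ← 5751
set_airspeed(79.22): V ← 79.22 m/s
throttle_to(1734): rpm ← 1734
adjust_airspeed(+14.57): V ← 79.22 +14.57 = 93.79 m/s
set_airspeed(20.82): V ← 20.82 m/s
final state: V = 20.82 m/s, rpm = 1734 → n = rpm/60 = 28.900000 rev/s
J = V / (n·D) = 20.82 / (28.900000 × 0.753) = 0.956727
regime bands: climb J<0.6076 | cruise [0.6076, 1.2151) | windmill J≥1.2151
J = 0.9567 → cruise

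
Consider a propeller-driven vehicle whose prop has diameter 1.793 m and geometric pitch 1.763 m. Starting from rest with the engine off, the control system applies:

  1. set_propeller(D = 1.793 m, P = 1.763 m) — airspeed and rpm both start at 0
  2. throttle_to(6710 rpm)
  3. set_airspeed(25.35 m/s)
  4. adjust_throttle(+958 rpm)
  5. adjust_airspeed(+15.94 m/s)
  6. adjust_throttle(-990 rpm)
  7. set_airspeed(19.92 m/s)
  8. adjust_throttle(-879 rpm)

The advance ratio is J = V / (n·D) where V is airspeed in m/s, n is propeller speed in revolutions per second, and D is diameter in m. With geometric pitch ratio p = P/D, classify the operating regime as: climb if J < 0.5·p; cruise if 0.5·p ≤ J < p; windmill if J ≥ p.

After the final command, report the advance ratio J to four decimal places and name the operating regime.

set_propeller: D = 1.793 m, P = 1.763 m (p = P/D = 0.983268); state ← (V=0, rpm=0)
throttle_to(6710): rpm ← 6710
set_airspeed(25.35): V ← 25.35 m/s
adjust_throttle(+958): rpm ← 6710 +958 = 7668
adjust_airspeed(+15.94): V ← 25.35 +15.94 = 41.29 m/s
adjust_throttle(-990): rpm ← 7668 -990 = 6678
set_airspeed(19.92): V ← 19.92 m/s
adjust_throttle(-879): rpm ← 6678 -879 = 5799
final state: V = 19.92 m/s, rpm = 5799 → n = rpm/60 = 96.650000 rev/s
J = V / (n·D) = 19.92 / (96.650000 × 1.793) = 0.114950
regime bands: climb J<0.4916 | cruise [0.4916, 0.9833) | windmill J≥0.9833
J = 0.1149 → climb

J = 0.1149, regime = climb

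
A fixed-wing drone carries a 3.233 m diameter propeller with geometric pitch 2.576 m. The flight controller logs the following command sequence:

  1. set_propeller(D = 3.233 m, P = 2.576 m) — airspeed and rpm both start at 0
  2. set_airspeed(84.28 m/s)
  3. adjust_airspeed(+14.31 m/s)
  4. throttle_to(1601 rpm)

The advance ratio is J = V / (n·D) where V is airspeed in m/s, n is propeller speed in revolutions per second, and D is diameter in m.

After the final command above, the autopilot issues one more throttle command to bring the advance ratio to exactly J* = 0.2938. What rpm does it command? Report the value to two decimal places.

rpm = 6227.68

set_propeller: D = 3.233 m, P = 2.576 m (p = P/D = 0.796783); state ← (V=0, rpm=0)
set_airspeed(84.28): V ← 84.28 m/s
adjust_airspeed(+14.31): V ← 84.28 +14.31 = 98.59 m/s
throttle_to(1601): rpm ← 1601
final state: V = 98.59 m/s, rpm = 1601 → n = rpm/60 = 26.683333 rev/s
target J* = 0.2938; solve J* = V/(n·D) for n: n = V/(J*·D) = 98.59/(0.2938 × 3.233) = 103.794746 rev/s
rpm = 60·n = 6227.684761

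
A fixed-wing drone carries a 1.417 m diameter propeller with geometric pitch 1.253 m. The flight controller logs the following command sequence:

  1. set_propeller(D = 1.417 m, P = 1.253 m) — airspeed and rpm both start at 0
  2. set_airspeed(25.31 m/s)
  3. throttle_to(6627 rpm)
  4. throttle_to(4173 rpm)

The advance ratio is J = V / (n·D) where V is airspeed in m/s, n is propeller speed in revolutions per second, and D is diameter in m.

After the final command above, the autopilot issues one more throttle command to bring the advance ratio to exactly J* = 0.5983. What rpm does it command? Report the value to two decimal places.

set_propeller: D = 1.417 m, P = 1.253 m (p = P/D = 0.884263); state ← (V=0, rpm=0)
set_airspeed(25.31): V ← 25.31 m/s
throttle_to(6627): rpm ← 6627
throttle_to(4173): rpm ← 4173
final state: V = 25.31 m/s, rpm = 4173 → n = rpm/60 = 69.550000 rev/s
target J* = 0.5983; solve J* = V/(n·D) for n: n = V/(J*·D) = 25.31/(0.5983 × 1.417) = 29.854052 rev/s
rpm = 60·n = 1791.243149

rpm = 1791.24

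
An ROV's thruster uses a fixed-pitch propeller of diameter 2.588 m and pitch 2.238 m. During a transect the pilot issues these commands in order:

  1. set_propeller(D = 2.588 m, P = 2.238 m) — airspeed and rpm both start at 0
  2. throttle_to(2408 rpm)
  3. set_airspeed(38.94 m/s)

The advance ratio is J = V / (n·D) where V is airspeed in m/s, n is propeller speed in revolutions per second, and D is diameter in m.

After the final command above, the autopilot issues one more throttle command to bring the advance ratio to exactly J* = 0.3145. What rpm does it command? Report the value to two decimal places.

set_propeller: D = 2.588 m, P = 2.238 m (p = P/D = 0.864760); state ← (V=0, rpm=0)
throttle_to(2408): rpm ← 2408
set_airspeed(38.94): V ← 38.94 m/s
final state: V = 38.94 m/s, rpm = 2408 → n = rpm/60 = 40.133333 rev/s
target J* = 0.3145; solve J* = V/(n·D) for n: n = V/(J*·D) = 38.94/(0.3145 × 2.588) = 47.842187 rev/s
rpm = 60·n = 2870.531228

rpm = 2870.53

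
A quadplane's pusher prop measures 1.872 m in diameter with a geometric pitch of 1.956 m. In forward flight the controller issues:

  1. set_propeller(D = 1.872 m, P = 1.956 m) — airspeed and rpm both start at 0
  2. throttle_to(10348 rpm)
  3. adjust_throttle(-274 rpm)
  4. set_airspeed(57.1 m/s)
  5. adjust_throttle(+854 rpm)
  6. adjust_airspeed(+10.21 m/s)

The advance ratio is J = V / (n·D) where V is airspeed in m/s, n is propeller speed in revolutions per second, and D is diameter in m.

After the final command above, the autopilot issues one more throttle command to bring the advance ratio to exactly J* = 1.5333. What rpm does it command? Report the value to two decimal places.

set_propeller: D = 1.872 m, P = 1.956 m (p = P/D = 1.044872); state ← (V=0, rpm=0)
throttle_to(10348): rpm ← 10348
adjust_throttle(-274): rpm ← 10348 -274 = 10074
set_airspeed(57.1): V ← 57.1 m/s
adjust_throttle(+854): rpm ← 10074 +854 = 10928
adjust_airspeed(+10.21): V ← 57.1 +10.21 = 67.31 m/s
final state: V = 67.31 m/s, rpm = 10928 → n = rpm/60 = 182.133333 rev/s
target J* = 1.5333; solve J* = V/(n·D) for n: n = V/(J*·D) = 67.31/(1.5333 × 1.872) = 23.450203 rev/s
rpm = 60·n = 1407.012193

rpm = 1407.01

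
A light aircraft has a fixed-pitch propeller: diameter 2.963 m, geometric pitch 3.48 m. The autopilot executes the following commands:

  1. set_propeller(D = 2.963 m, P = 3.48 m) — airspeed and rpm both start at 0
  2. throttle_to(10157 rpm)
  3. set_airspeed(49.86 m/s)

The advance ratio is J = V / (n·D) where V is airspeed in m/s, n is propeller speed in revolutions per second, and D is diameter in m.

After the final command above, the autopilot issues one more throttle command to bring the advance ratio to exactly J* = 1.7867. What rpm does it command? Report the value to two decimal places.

rpm = 565.09

set_propeller: D = 2.963 m, P = 3.48 m (p = P/D = 1.174485); state ← (V=0, rpm=0)
throttle_to(10157): rpm ← 10157
set_airspeed(49.86): V ← 49.86 m/s
final state: V = 49.86 m/s, rpm = 10157 → n = rpm/60 = 169.283333 rev/s
target J* = 1.7867; solve J* = V/(n·D) for n: n = V/(J*·D) = 49.86/(1.7867 × 2.963) = 9.418223 rev/s
rpm = 60·n = 565.093401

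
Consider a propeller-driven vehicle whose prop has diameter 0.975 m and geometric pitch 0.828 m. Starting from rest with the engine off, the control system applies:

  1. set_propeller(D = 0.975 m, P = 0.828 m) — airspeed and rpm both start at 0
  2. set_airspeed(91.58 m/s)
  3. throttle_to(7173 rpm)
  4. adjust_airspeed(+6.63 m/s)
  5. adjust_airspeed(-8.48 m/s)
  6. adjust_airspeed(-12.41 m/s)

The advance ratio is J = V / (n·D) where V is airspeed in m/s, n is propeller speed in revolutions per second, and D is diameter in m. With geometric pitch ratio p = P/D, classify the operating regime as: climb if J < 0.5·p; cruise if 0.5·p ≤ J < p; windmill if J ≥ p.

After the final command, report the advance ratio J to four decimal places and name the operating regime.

J = 0.6633, regime = cruise

set_propeller: D = 0.975 m, P = 0.828 m (p = P/D = 0.849231); state ← (V=0, rpm=0)
set_airspeed(91.58): V ← 91.58 m/s
throttle_to(7173): rpm ← 7173
adjust_airspeed(+6.63): V ← 91.58 +6.63 = 98.21 m/s
adjust_airspeed(-8.48): V ← 98.21 -8.48 = 89.73 m/s
adjust_airspeed(-12.41): V ← 89.73 -12.41 = 77.32 m/s
final state: V = 77.32 m/s, rpm = 7173 → n = rpm/60 = 119.550000 rev/s
J = V / (n·D) = 77.32 / (119.550000 × 0.975) = 0.663342
regime bands: climb J<0.4246 | cruise [0.4246, 0.8492) | windmill J≥0.8492
J = 0.6633 → cruise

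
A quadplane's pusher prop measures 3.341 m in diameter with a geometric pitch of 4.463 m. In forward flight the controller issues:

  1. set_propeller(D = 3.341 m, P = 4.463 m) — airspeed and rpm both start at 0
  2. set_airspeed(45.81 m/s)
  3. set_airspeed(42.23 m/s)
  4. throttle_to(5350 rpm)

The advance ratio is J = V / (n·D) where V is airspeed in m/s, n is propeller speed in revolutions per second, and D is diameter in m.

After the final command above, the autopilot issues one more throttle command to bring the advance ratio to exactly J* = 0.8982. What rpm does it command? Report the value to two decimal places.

rpm = 844.35

set_propeller: D = 3.341 m, P = 4.463 m (p = P/D = 1.335828); state ← (V=0, rpm=0)
set_airspeed(45.81): V ← 45.81 m/s
set_airspeed(42.23): V ← 42.23 m/s
throttle_to(5350): rpm ← 5350
final state: V = 42.23 m/s, rpm = 5350 → n = rpm/60 = 89.166667 rev/s
target J* = 0.8982; solve J* = V/(n·D) for n: n = V/(J*·D) = 42.23/(0.8982 × 3.341) = 14.072510 rev/s
rpm = 60·n = 844.350579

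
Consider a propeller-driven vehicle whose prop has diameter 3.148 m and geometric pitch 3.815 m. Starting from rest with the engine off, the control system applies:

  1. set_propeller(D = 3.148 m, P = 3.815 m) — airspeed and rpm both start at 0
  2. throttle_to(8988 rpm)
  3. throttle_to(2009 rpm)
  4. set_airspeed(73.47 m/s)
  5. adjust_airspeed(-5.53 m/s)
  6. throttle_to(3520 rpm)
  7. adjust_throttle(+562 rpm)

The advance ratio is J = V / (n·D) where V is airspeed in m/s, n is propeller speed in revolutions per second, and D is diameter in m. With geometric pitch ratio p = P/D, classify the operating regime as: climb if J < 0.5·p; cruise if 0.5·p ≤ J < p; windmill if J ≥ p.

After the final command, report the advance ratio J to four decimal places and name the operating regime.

J = 0.3172, regime = climb

set_propeller: D = 3.148 m, P = 3.815 m (p = P/D = 1.211881); state ← (V=0, rpm=0)
throttle_to(8988): rpm ← 8988
throttle_to(2009): rpm ← 2009
set_airspeed(73.47): V ← 73.47 m/s
adjust_airspeed(-5.53): V ← 73.47 -5.53 = 67.94 m/s
throttle_to(3520): rpm ← 3520
adjust_throttle(+562): rpm ← 3520 +562 = 4082
final state: V = 67.94 m/s, rpm = 4082 → n = rpm/60 = 68.033333 rev/s
J = V / (n·D) = 67.94 / (68.033333 × 3.148) = 0.317226
regime bands: climb J<0.6059 | cruise [0.6059, 1.2119) | windmill J≥1.2119
J = 0.3172 → climb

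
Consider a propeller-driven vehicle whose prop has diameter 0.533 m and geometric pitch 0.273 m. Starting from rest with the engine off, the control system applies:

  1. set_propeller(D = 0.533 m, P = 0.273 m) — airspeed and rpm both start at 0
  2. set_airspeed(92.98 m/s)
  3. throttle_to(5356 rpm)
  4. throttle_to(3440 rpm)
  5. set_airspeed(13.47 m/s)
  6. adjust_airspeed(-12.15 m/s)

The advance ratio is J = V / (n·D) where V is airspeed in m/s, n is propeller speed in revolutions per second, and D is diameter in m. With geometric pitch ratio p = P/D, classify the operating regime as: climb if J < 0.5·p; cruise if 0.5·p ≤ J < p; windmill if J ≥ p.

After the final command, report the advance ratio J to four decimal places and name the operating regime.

J = 0.0432, regime = climb

set_propeller: D = 0.533 m, P = 0.273 m (p = P/D = 0.512195); state ← (V=0, rpm=0)
set_airspeed(92.98): V ← 92.98 m/s
throttle_to(5356): rpm ← 5356
throttle_to(3440): rpm ← 3440
set_airspeed(13.47): V ← 13.47 m/s
adjust_airspeed(-12.15): V ← 13.47 -12.15 = 1.32 m/s
final state: V = 1.32 m/s, rpm = 3440 → n = rpm/60 = 57.333333 rev/s
J = V / (n·D) = 1.32 / (57.333333 × 0.533) = 0.043196
regime bands: climb J<0.2561 | cruise [0.2561, 0.5122) | windmill J≥0.5122
J = 0.0432 → climb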